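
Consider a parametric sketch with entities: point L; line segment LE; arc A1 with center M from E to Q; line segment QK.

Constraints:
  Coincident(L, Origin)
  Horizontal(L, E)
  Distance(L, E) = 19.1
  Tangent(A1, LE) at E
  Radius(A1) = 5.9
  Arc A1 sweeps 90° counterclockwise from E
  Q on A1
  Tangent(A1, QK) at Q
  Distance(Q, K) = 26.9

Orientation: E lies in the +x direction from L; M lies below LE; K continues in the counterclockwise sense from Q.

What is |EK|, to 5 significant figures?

33.326

L is at the origin; L and E share the same y with |LE| = 19.1 and E on the +x side, so E = (19.100, 0.0000). Tangency of A1 to LE means the radius ME is perpendicular to LE, so M = E + (0, -5.9) = (19.100, -5.9000). On A1, E sits at bearing 90° from M; a 90° counterclockwise sweep puts Q at bearing 180°, so Q = M + 5.9·(cos 180°, sin 180°) = (13.200, -5.9000). A1 meets QK tangentially, so MQ is at right angles to QK, so QK runs along (−sin 180°, cos 180°); with |QK| = 26.9, K = (13.200, -32.800). Then |EK| = |K − E| = 33.326.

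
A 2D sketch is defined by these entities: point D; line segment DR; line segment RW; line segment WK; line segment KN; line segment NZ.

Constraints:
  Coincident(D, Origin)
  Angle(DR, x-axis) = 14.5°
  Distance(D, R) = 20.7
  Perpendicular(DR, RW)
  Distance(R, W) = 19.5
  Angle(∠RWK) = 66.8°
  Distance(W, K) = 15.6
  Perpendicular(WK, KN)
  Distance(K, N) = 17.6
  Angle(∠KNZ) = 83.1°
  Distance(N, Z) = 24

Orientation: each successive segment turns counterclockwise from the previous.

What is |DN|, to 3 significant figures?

13.6

D is at the origin; DR runs at 14.5° with length 20.7, so R = (20.0, 5.18). DR ⟂ RW, so RW runs at 104°; with |RW| = 19.5, W = (15.2, 24.1). ∠RWK = 66.8° gives WK at -142° from the x-axis; with |WK| = 15.6, K = (2.82, 14.5). The perpendicularity gives KN at right angles to WK, so KN runs at -52.3°; with |KN| = 17.6, N = (13.6, 0.596). Then |DN| = |N − D| = 13.6.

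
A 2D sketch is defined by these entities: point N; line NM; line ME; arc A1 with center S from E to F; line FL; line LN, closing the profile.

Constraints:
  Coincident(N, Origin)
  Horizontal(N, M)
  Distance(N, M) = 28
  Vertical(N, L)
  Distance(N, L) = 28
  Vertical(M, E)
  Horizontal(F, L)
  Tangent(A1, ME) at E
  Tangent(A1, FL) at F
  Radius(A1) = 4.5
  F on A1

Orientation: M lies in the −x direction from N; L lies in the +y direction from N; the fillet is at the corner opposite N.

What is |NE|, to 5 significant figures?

36.555

The virtual corner opposite N is at (-28.000, 28.000). The tangent condition forces SE to be normal to ME and tangency of A1 to FL means the radius SF is perpendicular to FL, with radius 4.5, so the center S sits 4.5 in from both sides at S = (-23.500, 23.500). That places the tangent points at E = (-28.000, 23.500) on ME and F = (-23.500, 28.000) on FL. Then |NE| = |E − N| = 36.555.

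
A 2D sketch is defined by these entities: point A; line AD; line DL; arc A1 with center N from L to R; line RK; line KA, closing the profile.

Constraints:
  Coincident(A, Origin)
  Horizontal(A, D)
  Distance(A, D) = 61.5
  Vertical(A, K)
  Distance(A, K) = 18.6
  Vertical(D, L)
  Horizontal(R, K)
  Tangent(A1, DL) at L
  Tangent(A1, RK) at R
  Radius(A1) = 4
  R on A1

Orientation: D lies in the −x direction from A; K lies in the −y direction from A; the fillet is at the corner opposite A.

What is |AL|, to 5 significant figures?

63.209

The virtual corner opposite A is at (-61.500, -18.600). A1 meets DL tangentially, so NL is at right angles to DL and tangency of A1 to RK means the radius NR is perpendicular to RK, with radius 4.0, so the center N sits 4.0 in from both sides at N = (-57.500, -14.600). That places the tangent points at L = (-61.500, -14.600) on DL and R = (-57.500, -18.600) on RK. Then |AL| = |L − A| = 63.209.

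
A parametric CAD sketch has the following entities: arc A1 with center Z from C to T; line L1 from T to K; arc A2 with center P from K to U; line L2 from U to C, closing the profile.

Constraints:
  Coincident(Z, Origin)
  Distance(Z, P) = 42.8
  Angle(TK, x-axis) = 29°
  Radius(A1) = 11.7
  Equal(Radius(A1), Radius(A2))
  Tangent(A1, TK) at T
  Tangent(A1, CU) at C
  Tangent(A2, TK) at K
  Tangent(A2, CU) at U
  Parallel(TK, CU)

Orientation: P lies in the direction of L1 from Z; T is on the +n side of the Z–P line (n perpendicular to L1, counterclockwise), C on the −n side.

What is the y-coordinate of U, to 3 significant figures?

10.5

Tangency of A1 to both parallel lines with radius 11.7 puts T and C at Z ± 11.7·n: T = (-5.67, 10.2), C = (5.67, -10.2). Equal radii place K and U the same way about P: K = P + 11.7·n = (31.8, 31.0), U = P − 11.7·n = (43.1, 10.5). So U.y = 10.5.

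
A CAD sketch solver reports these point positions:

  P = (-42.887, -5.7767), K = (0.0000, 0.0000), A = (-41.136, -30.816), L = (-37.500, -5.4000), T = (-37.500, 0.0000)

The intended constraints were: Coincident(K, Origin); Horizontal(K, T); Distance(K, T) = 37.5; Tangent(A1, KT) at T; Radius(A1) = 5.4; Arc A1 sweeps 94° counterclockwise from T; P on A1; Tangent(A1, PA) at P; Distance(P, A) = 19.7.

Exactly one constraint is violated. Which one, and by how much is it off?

Distance(P, A) = 19.7 — off by 5.40.

K = (0.00, 0.00) ✓; K.y = 0.00, T.y = 0.00 ✓; |KT| = 37.50 ✓; ∠(LT, TK) = 90.00° ✓; |LT| = 5.400 ✓; bearing(L→P) − bearing(L→T) = 94.00° ✓; |LP| = 5.400 ✓; ∠(LP, PA) = 90.00° ✓; |PA| = 25.10 ✗.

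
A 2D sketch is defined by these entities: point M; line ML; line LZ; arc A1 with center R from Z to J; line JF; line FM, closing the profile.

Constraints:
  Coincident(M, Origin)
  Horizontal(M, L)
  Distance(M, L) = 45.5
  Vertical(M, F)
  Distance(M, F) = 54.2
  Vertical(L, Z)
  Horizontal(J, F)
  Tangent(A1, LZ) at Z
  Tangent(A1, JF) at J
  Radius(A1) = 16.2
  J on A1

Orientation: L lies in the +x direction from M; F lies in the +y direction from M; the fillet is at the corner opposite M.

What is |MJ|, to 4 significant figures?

61.61

M is at the origin; ML is horizontal with |ML| = 45.5 and L on the +x side, so L = (45.50, 0.000). M and F share the same x with |MF| = 54.2 and F on the +y side, so F = (0.000, 54.20). The virtual corner opposite M is at (45.50, 54.20). The tangent condition forces RZ to be normal to LZ and A1 meets JF tangentially, so RJ is at right angles to JF, with radius 16.2, so the center R sits 16.2 in from both sides at R = (29.30, 38.00). That places the tangent points at Z = (45.50, 38.00) on LZ and J = (29.30, 54.20) on JF. Then |MJ| = |J − M| = 61.61.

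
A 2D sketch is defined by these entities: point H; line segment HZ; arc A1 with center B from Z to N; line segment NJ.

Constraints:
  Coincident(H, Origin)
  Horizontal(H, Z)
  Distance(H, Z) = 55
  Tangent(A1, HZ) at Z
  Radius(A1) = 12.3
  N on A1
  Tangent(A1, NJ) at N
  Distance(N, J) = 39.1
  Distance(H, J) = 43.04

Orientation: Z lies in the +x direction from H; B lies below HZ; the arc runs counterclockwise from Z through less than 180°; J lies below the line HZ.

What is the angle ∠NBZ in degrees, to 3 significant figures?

54.3°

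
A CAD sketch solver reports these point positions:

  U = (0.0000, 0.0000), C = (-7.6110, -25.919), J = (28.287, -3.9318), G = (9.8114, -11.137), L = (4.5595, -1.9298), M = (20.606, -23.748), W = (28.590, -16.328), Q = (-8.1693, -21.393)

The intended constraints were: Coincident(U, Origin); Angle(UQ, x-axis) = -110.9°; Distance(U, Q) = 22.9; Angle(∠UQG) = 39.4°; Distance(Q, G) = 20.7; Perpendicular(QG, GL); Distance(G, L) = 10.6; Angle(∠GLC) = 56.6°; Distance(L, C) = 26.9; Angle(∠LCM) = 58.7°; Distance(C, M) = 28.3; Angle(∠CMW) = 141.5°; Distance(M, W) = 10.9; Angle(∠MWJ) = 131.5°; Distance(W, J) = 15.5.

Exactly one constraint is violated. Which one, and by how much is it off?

Distance(W, J) = 15.5 — off by 3.10.

U = (0.00, 0.00) ✓; UQ at -110.9° ✓; |UQ| = 22.90 ✓; ∠UQG = 39.40° ✓; |QG| = 20.70 ✓; ∠(QG, GL) = 90.00° ✓; |GL| = 10.60 ✓; ∠GLC = 56.60° ✓; |LC| = 26.90 ✓; ∠LCM = 58.70° ✓; |CM| = 28.30 ✓; ∠CMW = 141.5° ✓; |MW| = 10.90 ✓; ∠MWJ = 131.5° ✓; |WJ| = 12.40 ✗.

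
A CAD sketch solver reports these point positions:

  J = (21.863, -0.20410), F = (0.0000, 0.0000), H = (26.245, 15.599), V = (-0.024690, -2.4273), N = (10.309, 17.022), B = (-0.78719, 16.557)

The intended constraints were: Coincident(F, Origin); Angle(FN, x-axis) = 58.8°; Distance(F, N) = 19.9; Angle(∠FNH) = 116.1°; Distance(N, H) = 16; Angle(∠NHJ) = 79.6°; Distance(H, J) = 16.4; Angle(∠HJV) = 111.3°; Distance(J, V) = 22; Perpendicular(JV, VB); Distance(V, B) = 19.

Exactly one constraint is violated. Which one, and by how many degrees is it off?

Perpendicular(JV, VB) — off by 3.50°.

F = (0.00, 0.00) ✓; FN at 58.80° ✓; |FN| = 19.90 ✓; ∠FNH = 116.1° ✓; |NH| = 16.00 ✓; ∠NHJ = 79.60° ✓; |HJ| = 16.40 ✓; ∠HJV = 111.3° ✓; |JV| = 22.00 ✓; ∠(JV, VB) = 93.50° ✗; |VB| = 19.00 ✓.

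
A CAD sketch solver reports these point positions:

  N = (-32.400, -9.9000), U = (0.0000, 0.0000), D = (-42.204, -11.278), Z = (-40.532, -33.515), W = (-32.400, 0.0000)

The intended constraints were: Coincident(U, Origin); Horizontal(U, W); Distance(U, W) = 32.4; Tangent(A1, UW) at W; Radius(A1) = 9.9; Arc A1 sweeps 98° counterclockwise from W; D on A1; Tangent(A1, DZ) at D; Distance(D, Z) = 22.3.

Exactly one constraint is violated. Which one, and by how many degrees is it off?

Tangent(A1, DZ) at D — off by 3.70°.

U = (0.00, 0.00) ✓; U.y = 0.00, W.y = 0.00 ✓; |UW| = 32.40 ✓; ∠(NW, WU) = 90.00° ✓; |NW| = 9.900 ✓; bearing(N→D) − bearing(N→W) = 98.00° ✓; |ND| = 9.900 ✓; ∠(ND, DZ) = 93.70° ✗; |DZ| = 22.30 ✓.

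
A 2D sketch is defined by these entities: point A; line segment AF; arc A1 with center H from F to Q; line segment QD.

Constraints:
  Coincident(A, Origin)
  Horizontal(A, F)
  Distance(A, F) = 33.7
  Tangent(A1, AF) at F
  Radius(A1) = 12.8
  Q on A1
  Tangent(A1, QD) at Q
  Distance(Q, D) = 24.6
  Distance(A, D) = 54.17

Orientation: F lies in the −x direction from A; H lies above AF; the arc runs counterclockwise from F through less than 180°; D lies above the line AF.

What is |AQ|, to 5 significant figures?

30.165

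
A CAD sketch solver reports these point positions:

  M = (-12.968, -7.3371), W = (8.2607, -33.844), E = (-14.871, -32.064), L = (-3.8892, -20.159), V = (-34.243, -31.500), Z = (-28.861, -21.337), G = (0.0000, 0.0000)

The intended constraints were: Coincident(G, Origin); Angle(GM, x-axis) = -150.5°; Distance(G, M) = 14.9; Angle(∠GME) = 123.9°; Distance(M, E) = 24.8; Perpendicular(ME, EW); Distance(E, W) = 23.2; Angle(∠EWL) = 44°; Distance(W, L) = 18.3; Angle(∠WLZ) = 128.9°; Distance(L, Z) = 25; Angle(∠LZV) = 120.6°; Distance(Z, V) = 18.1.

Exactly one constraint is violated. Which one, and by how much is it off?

Distance(Z, V) = 18.1 — off by 6.60.

G = (0.00, 0.00) ✓; GM at -150.5° ✓; |GM| = 14.90 ✓; ∠GME = 123.9° ✓; |ME| = 24.80 ✓; ∠(ME, EW) = 90.00° ✓; |EW| = 23.20 ✓; ∠EWL = 44.00° ✓; |WL| = 18.30 ✓; ∠WLZ = 128.9° ✓; |LZ| = 25.00 ✓; ∠LZV = 120.6° ✓; |ZV| = 11.50 ✗.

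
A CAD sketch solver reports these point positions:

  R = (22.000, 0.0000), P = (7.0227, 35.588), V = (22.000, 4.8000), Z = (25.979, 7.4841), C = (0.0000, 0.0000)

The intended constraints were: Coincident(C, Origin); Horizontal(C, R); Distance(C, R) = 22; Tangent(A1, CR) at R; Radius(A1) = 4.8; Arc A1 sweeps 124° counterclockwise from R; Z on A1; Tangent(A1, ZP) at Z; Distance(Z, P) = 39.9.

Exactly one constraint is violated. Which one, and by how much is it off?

Distance(Z, P) = 39.9 — off by 6.00.

C = (0.00, 0.00) ✓; C.y = 0.00, R.y = 0.00 ✓; |CR| = 22.00 ✓; ∠(VR, RC) = 90.00° ✓; |VR| = 4.800 ✓; bearing(V→Z) − bearing(V→R) = 124.0° ✓; |VZ| = 4.800 ✓; ∠(VZ, ZP) = 90.00° ✓; |ZP| = 33.90 ✗.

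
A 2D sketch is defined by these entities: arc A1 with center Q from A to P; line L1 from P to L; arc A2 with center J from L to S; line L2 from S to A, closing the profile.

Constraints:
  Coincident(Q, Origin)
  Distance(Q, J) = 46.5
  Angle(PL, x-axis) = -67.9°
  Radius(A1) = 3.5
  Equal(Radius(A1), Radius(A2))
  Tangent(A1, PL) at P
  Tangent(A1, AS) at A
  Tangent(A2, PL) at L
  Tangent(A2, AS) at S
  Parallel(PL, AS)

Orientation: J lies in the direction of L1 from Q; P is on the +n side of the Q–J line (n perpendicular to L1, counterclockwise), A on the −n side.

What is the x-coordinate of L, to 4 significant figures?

20.74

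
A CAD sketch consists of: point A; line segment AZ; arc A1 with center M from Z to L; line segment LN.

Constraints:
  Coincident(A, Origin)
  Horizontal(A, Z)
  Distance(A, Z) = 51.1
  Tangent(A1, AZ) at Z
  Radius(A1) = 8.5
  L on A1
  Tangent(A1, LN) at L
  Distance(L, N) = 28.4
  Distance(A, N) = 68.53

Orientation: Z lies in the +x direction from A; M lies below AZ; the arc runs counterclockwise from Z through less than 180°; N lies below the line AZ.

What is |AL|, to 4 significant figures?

45.44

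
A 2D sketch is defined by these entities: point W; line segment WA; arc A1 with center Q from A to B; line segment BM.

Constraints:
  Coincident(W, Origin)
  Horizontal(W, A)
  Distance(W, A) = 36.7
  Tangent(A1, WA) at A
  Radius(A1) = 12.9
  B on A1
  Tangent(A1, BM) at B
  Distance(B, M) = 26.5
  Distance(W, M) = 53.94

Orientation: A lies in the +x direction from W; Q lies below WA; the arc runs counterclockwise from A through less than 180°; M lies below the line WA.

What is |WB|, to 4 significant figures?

30.04

Checks: |QB| = 12.90 ✓; ∠(QB, BM) = 90.00° ✓; |BM| = 26.50 ✓; |WM| = 53.94 ✓.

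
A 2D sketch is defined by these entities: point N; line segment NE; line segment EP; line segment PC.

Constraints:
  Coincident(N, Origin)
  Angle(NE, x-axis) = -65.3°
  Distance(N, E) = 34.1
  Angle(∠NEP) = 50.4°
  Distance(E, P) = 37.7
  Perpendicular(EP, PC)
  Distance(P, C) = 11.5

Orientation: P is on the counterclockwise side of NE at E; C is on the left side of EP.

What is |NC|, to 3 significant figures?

21.8

N is at the origin; NE runs at -65.3° with length 34.1, so E = 34.1·(cos -65.3°, sin -65.3°) = (14.2, -31.0). ∠NEP = 50.4°, so EP runs at -65.3° + (180° − 50.4°) = 64.3° from the x-axis; with |EP| = 37.7, P = E + 37.7·(cos 64.3°, sin 64.3°) = (30.6, 2.99). EP ⟂ PC; with |PC| = 11.5 on the left of EP, C = P + 11.5·(-0.901, 0.434) = (20.2, 7.98). Then |NC| = |C − N| = 21.8.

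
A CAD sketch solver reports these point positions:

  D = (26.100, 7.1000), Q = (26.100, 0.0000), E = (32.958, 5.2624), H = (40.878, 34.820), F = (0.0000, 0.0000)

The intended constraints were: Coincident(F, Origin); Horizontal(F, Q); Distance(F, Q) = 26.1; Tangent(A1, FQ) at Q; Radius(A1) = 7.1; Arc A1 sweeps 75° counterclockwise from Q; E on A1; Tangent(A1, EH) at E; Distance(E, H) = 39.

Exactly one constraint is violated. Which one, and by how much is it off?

Distance(E, H) = 39 — off by 8.40.

F = (0.00, 0.00) ✓; F.y = 0.00, Q.y = 0.00 ✓; |FQ| = 26.10 ✓; ∠(DQ, QF) = 90.00° ✓; |DQ| = 7.100 ✓; bearing(D→E) − bearing(D→Q) = 75.00° ✓; |DE| = 7.100 ✓; ∠(DE, EH) = 90.00° ✓; |EH| = 30.60 ✗.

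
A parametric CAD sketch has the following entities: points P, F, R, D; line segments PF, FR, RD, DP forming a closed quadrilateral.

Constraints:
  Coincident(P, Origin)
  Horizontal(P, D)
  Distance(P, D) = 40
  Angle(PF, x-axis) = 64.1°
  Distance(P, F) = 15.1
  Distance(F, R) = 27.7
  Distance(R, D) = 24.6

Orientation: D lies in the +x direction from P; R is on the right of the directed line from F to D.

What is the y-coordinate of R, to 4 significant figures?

-11.54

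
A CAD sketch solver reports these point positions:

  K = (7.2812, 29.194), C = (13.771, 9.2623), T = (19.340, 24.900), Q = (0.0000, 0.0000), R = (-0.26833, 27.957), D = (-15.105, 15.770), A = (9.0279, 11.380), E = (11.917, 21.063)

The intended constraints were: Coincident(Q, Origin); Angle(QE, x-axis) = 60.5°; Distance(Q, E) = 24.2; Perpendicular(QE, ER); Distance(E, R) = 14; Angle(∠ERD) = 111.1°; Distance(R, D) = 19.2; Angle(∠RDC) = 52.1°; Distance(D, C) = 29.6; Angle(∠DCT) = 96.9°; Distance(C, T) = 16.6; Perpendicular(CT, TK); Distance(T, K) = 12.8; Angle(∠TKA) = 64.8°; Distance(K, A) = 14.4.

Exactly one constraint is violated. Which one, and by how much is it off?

Distance(K, A) = 14.4 — off by 3.50.

Q = (0.00, 0.00) ✓; QE at 60.50° ✓; |QE| = 24.20 ✓; ∠(QE, ER) = 90.00° ✓; |ER| = 14.00 ✓; ∠ERD = 111.1° ✓; |RD| = 19.20 ✓; ∠RDC = 52.10° ✓; |DC| = 29.60 ✓; ∠DCT = 96.90° ✓; |CT| = 16.60 ✓; ∠(CT, TK) = 90.00° ✓; |TK| = 12.80 ✓; ∠TKA = 64.80° ✓; |KA| = 17.90 ✗.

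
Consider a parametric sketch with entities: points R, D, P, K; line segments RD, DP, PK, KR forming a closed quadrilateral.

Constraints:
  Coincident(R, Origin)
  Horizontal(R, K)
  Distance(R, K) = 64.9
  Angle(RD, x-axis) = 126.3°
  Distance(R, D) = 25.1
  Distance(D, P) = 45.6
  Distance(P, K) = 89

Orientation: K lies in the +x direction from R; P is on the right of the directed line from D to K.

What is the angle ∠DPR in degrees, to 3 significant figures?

32.2°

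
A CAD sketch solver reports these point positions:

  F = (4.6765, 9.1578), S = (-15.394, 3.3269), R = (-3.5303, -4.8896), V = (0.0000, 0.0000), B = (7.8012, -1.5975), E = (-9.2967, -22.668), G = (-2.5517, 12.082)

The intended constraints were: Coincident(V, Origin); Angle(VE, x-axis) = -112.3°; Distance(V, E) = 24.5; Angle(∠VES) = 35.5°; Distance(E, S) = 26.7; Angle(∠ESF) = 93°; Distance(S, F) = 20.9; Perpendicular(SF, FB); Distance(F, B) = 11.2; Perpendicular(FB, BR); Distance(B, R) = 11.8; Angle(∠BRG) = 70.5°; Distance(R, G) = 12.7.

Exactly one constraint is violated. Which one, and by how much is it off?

Distance(R, G) = 12.7 — off by 4.30.

V = (0.00, 0.00) ✓; VE at -112.3° ✓; |VE| = 24.50 ✓; ∠VES = 35.50° ✓; |ES| = 26.70 ✓; ∠ESF = 93.00° ✓; |SF| = 20.90 ✓; ∠(SF, FB) = 90.00° ✓; |FB| = 11.20 ✓; ∠(FB, BR) = 90.00° ✓; |BR| = 11.80 ✓; ∠BRG = 70.50° ✓; |RG| = 17.00 ✗.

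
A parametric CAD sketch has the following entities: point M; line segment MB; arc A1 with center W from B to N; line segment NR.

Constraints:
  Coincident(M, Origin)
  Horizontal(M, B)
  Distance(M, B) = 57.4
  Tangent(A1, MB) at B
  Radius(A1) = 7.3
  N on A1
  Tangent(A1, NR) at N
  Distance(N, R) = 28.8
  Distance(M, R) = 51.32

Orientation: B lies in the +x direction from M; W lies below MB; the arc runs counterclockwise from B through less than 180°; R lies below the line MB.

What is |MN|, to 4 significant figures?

50.79

M is at the origin; M and B share the same y with |MB| = 57.4 and B on the +x side, so B = (57.40, 0.000). Tangency of A1 to MB means the radius WB is perpendicular to MB, so W = B + (0, -7.3) = (57.40, -7.300). Since WN ⟂ NR (tangency), |WR| = √(7.3² + 28.8²) = 29.71 regardless of where N sits on A1. So R lies on both circle(M, 51.32) and circle(W, 29.71); the below-MB intersection is R = (40.39, -31.66). N is the foot of the tangent from R: N = (50.57, -4.719).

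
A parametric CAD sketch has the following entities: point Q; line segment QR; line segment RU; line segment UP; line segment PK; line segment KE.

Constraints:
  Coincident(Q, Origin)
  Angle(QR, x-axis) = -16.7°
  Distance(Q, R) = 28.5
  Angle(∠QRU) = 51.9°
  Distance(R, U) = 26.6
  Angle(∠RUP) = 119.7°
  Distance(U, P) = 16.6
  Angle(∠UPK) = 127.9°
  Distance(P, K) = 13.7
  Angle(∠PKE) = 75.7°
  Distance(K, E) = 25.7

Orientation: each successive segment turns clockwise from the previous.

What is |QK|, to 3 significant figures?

12.9

Q is at the origin; QR runs at -16.7° with length 28.5, so R = (27.3, -8.19). ∠QRU = 51.9° gives RU at -145° from the x-axis; with |RU| = 26.6, U = (5.56, -23.5). ∠RUP = 119.7° gives UP at 155° from the x-axis; with |UP| = 16.6, P = (-9.47, -16.5). ∠UPK = 127.9° gives PK at 103° from the x-axis; with |PK| = 13.7, K = (-12.5, -3.12). Then |QK| = |K − Q| = 12.9.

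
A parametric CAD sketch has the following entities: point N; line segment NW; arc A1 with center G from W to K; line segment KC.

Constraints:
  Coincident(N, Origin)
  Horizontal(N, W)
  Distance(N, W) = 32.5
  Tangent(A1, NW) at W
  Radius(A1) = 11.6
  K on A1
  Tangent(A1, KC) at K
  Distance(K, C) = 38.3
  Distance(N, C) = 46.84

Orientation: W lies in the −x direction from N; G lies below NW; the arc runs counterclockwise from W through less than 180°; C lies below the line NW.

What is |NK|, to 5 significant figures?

44.979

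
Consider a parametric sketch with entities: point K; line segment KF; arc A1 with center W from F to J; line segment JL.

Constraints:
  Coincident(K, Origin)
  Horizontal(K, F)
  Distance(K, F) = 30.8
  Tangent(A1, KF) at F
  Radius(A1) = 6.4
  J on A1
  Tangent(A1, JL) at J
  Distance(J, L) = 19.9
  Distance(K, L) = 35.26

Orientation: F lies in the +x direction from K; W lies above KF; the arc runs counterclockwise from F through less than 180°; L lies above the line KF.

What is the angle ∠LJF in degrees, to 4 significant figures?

116.2°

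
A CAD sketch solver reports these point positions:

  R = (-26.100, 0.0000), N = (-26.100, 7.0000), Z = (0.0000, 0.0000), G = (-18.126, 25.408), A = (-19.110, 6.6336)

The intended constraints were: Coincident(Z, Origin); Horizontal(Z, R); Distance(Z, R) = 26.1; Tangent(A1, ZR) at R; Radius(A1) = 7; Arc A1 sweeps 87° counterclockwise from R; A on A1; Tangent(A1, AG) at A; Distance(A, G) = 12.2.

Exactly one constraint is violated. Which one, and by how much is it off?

Distance(A, G) = 12.2 — off by 6.60.

Z = (0.00, 0.00) ✓; Z.y = 0.00, R.y = 0.00 ✓; |ZR| = 26.10 ✓; ∠(NR, RZ) = 90.00° ✓; |NR| = 7.000 ✓; bearing(N→A) − bearing(N→R) = 87.00° ✓; |NA| = 7.000 ✓; ∠(NA, AG) = 90.00° ✓; |AG| = 18.80 ✗.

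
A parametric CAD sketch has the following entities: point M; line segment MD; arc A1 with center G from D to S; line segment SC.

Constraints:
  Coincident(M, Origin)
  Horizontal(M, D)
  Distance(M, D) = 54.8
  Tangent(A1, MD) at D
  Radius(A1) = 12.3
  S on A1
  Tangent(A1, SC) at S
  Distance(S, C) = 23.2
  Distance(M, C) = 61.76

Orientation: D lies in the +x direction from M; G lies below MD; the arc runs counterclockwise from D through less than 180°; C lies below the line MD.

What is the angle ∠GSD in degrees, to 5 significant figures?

37.647°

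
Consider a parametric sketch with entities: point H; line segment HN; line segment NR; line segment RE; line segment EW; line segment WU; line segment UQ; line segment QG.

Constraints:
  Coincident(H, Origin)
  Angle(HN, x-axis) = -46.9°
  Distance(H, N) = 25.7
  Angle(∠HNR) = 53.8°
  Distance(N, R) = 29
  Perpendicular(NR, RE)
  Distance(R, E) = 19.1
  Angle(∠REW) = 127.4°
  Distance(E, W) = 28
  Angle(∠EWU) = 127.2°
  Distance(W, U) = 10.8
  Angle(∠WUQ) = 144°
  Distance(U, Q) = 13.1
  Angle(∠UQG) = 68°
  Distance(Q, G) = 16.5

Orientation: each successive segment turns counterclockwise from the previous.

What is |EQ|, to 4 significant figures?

41.01

∠EWU = 127.2° gives WU at -85.30° from the x-axis; with |WU| = 10.8, U = (-15.78, -16.19). ∠WUQ = 144.0° gives UQ at -49.30° from the x-axis; with |UQ| = 13.1, Q = (-7.237, -26.12). Then |EQ| = |Q − E| = 41.01.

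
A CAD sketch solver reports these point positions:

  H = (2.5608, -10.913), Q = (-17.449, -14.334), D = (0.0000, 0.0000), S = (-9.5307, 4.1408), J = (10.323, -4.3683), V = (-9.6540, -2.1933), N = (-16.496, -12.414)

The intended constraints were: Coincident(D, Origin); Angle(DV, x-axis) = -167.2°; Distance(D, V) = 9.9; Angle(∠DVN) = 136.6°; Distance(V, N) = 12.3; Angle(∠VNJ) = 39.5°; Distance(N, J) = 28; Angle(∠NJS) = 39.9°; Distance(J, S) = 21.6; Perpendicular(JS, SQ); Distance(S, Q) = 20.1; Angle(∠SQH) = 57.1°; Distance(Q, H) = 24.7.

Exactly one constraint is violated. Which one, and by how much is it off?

Distance(Q, H) = 24.7 — off by 4.40.

D = (0.00, 0.00) ✓; DV at -167.2° ✓; |DV| = 9.900 ✓; ∠DVN = 136.6° ✓; |VN| = 12.30 ✓; ∠VNJ = 39.50° ✓; |NJ| = 28.00 ✓; ∠NJS = 39.90° ✓; |JS| = 21.60 ✓; ∠(JS, SQ) = 90.00° ✓; |SQ| = 20.10 ✓; ∠SQH = 57.10° ✓; |QH| = 20.30 ✗.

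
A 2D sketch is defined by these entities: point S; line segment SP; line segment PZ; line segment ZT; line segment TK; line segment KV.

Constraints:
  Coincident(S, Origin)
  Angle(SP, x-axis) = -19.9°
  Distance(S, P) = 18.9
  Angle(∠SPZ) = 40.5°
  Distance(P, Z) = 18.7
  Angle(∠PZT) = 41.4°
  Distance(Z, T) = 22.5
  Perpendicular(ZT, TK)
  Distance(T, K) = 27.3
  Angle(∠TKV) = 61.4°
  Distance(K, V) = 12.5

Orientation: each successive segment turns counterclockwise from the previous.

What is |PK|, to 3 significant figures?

17.2

∠PZT = 41.4° gives ZT at -102° from the x-axis; with |ZT| = 22.5, T = (3.93, -12.2). ZT ⟂ TK, so TK runs at -11.8°; with |TK| = 27.3, K = (30.7, -17.8). Then |PK| = |K − P| = 17.2.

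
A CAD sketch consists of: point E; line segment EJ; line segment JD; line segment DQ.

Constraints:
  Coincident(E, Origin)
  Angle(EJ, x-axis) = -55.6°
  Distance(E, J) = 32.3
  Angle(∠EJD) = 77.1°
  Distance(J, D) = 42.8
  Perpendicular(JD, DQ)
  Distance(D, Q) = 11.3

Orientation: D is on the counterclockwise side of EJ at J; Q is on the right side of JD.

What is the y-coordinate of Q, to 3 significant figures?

-2.86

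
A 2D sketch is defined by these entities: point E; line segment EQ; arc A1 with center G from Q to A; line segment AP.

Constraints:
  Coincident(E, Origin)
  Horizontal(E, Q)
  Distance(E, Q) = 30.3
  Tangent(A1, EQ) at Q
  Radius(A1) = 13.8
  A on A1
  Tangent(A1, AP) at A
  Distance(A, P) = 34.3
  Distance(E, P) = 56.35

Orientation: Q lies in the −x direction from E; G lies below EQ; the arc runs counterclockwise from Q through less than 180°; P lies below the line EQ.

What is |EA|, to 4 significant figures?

47.05

E is at the origin; EQ is horizontal with |EQ| = 30.3 and Q on the −x side, so Q = (-30.30, 0.000). A1 meets EQ tangentially, so GQ is at right angles to EQ, so G = Q + (0, -13.8) = (-30.30, -13.80). Since GA ⟂ AP (tangency), |GP| = √(13.8² + 34.3²) = 36.97 regardless of where A sits on A1. So P lies on both circle(E, 56.35) and circle(G, 36.97); the below-EQ intersection is P = (-25.17, -50.41). A is the foot of the tangent from P: A = (-42.26, -20.68).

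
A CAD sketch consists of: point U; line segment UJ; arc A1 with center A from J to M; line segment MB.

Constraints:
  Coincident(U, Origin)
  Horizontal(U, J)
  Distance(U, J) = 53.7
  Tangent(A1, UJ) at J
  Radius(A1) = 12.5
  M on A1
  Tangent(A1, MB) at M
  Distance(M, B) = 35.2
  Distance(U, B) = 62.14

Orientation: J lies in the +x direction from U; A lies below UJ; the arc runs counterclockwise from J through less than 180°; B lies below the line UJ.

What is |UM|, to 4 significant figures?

42.96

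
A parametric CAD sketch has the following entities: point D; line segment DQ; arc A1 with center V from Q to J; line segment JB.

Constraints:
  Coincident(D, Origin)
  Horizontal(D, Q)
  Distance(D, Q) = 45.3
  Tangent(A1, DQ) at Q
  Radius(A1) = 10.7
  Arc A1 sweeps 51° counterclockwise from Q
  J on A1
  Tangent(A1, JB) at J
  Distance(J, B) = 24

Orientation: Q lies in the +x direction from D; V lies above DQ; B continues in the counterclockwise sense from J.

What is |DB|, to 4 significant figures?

72.35

On A1, Q sits at bearing -90° from V; a 51° counterclockwise sweep puts J at bearing -39°, so J = V + 10.7·(cos -39°, sin -39°) = (53.62, 3.966). Tangency of A1 to JB means the radius VJ is perpendicular to JB, so JB runs along (−sin -39°, cos -39°); with |JB| = 24.0, B = (68.72, 22.62). Then |DB| = |B − D| = 72.35.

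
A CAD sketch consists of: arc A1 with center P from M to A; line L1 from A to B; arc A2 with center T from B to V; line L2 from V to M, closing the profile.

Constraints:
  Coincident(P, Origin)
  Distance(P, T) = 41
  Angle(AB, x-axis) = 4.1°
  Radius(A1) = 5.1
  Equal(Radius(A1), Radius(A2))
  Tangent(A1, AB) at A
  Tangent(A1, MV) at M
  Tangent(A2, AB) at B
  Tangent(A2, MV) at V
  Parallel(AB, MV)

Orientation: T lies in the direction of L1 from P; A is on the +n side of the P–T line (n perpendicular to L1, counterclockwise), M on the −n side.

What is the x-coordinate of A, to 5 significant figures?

-0.36464

The slot axis is L1's direction at 4.1°, so u = (cos 4.1°, sin 4.1°) = (0.99744, 0.071497) and n = (−sin 4.1°, cos 4.1°) = (-0.071497, 0.99744). P is at the origin and T lies 41.0 along u from P, so T = 41.0·u = (40.895, 2.9314). Tangency of A1 to both parallel lines with radius 5.1 puts A and M at P ± 5.1·n: A = (-0.36464, 5.0869), M = (0.36464, -5.0869). So A.x = -0.36464.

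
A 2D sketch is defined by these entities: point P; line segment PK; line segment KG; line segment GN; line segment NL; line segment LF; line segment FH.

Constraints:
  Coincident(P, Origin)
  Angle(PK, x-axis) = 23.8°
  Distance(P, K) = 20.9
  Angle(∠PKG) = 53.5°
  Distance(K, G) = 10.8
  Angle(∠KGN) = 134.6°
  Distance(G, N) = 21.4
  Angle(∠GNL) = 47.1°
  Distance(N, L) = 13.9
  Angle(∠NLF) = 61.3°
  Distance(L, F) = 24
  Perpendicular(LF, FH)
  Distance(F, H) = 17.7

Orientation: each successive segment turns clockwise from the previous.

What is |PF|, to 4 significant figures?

24.82

P is at the origin; PK runs at 23.8° with length 20.9, so K = (19.12, 8.434). ∠PKG = 53.5° gives KG at -102.7° from the x-axis; with |KG| = 10.8, G = (16.75, -2.102). ∠KGN = 134.6° gives GN at -148.1° from the x-axis; with |GN| = 21.4, N = (-1.420, -13.41). ∠GNL = 47.1° gives NL at 79.00° from the x-axis; with |NL| = 13.9, L = (1.233, 0.2344). ∠NLF = 61.3° gives LF at -39.70° from the x-axis; with |LF| = 24.0, F = (19.70, -15.10). Then |PF| = |F − P| = 24.82.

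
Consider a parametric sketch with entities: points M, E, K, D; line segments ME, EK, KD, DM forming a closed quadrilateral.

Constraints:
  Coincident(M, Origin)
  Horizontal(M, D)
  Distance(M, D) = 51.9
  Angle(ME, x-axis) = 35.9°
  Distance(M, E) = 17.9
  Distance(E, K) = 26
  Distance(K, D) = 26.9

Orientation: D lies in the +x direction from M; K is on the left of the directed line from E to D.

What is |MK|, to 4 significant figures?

43.80

M is at the origin; M and D share the same y with |MD| = 51.9 and D in +x, so D = (51.9, 0). ME runs at 35.9° with |ME| = 17.9, so E = (14.50, 10.50). K is determined by |EK| = 26.0 and |KD| = 26.9 together: it lies at the intersection of circle(E, 26.0) and circle(D, 26.9). With |ED| = 38.85, the foot of the radical line on ED is 18.81 from E and the perpendicular offset is √(26.0² − 18.81²) = 17.95. Taking the left-of-ED solution: K = (37.46, 22.70).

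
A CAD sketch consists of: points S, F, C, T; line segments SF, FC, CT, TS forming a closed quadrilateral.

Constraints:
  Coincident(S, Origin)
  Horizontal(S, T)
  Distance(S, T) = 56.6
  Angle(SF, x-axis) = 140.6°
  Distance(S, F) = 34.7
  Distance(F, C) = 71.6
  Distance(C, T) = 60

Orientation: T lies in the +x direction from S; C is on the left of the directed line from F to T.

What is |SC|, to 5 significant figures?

66.885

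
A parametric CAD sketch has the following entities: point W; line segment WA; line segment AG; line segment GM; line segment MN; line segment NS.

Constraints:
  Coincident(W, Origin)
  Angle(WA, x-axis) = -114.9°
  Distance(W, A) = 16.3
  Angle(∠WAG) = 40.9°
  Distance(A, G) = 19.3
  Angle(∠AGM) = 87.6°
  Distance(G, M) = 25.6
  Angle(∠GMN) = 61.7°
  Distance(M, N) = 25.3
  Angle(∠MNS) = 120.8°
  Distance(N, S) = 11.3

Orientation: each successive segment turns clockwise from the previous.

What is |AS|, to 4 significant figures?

3.798

W is at the origin; WA runs at -114.9° with length 16.3, so A = (-6.863, -14.78). ∠WAG = 40.9° gives AG at 106.0° from the x-axis; with |AG| = 19.3, G = (-12.18, 3.768). ∠AGM = 87.6° gives GM at 13.60° from the x-axis; with |GM| = 25.6, M = (12.70, 9.787). ∠GMN = 61.7° gives MN at -104.7° from the x-axis; with |MN| = 25.3, N = (6.279, -14.68). ∠MNS = 120.8° gives NS at -163.9° from the x-axis; with |NS| = 11.3, S = (-4.577, -17.82). Then |AS| = |S − A| = 3.798.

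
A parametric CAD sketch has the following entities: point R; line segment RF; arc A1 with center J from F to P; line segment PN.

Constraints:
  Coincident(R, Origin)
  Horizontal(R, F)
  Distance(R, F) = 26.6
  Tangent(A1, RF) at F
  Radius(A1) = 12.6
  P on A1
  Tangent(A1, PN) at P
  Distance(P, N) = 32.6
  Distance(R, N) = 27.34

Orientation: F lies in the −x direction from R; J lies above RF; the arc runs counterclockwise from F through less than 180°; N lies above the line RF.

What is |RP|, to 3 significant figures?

18.1

R is at the origin; RF is horizontal with |RF| = 26.6 and F on the −x side, so F = (-26.6, 0.00). Tangency of A1 to RF means the radius JF is perpendicular to RF, so J = F + (0, 12.6) = (-26.6, 12.6). Since JP ⟂ PN (tangency), |JN| = √(12.6² + 32.6²) = 35.0 regardless of where P sits on A1. So N lies on both circle(R, 27.34) and circle(J, 35.0); the above-RF intersection is N = (5.33, 26.8). P is the foot of the tangent from N: P = (-17.7, 3.71).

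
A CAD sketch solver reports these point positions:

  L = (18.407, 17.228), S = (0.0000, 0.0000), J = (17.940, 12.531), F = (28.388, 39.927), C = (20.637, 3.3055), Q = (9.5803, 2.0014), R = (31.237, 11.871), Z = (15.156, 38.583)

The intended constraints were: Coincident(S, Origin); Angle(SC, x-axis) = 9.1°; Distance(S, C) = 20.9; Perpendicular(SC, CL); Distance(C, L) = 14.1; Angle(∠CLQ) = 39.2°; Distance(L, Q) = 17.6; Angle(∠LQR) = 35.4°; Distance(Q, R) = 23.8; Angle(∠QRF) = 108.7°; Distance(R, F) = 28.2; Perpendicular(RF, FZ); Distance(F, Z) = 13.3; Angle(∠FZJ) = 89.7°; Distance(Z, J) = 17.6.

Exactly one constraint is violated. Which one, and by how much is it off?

Distance(Z, J) = 17.6 — off by 8.60.

S = (0.00, 0.00) ✓; SC at 9.100° ✓; |SC| = 20.90 ✓; ∠(SC, CL) = 90.00° ✓; |CL| = 14.10 ✓; ∠CLQ = 39.20° ✓; |LQ| = 17.60 ✓; ∠LQR = 35.40° ✓; |QR| = 23.80 ✓; ∠QRF = 108.7° ✓; |RF| = 28.20 ✓; ∠(RF, FZ) = 90.00° ✓; |FZ| = 13.30 ✓; ∠FZJ = 89.70° ✓; |ZJ| = 26.20 ✗.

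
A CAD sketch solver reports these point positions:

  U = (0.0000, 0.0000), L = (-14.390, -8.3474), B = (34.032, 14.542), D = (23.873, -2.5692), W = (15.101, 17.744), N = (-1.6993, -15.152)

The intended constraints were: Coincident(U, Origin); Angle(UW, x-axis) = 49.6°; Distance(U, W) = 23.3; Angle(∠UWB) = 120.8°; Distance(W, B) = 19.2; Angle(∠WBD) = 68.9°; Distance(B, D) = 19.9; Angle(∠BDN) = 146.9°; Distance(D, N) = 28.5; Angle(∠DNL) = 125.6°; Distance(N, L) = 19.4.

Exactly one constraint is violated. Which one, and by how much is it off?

Distance(N, L) = 19.4 — off by 5.00.

U = (0.00, 0.00) ✓; UW at 49.60° ✓; |UW| = 23.30 ✓; ∠UWB = 120.8° ✓; |WB| = 19.20 ✓; ∠WBD = 68.90° ✓; |BD| = 19.90 ✓; ∠BDN = 146.9° ✓; |DN| = 28.50 ✓; ∠DNL = 125.6° ✓; |NL| = 14.40 ✗.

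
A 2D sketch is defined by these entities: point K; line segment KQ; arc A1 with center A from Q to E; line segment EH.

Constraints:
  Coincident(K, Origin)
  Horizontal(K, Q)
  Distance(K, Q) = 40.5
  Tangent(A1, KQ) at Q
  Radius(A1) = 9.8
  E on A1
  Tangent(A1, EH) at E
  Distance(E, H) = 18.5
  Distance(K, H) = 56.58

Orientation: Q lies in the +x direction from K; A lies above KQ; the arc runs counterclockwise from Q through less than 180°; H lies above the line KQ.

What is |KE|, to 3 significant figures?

51.4

K is at the origin; KQ is horizontal with |KQ| = 40.5 and Q on the +x side, so Q = (40.5, 0.00). Tangency of A1 to KQ means the radius AQ is perpendicular to KQ, so A = Q + (0, 9.8) = (40.5, 9.80). Since AE ⟂ EH (tangency), |AH| = √(9.8² + 18.5²) = 20.9 regardless of where E sits on A1. So H lies on both circle(K, 56.58) and circle(A, 20.9); the above-KQ intersection is H = (48.5, 29.1). E is the foot of the tangent from H: E = (50.3, 10.7).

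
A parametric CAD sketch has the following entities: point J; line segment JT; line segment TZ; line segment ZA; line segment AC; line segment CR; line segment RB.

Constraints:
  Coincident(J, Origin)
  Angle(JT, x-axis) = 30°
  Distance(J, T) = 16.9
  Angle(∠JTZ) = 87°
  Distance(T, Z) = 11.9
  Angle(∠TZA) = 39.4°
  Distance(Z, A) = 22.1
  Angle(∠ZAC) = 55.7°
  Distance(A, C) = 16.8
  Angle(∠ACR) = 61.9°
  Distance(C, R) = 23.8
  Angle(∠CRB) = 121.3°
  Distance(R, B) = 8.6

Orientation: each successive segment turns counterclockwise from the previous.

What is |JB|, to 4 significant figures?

15.69

∠ACR = 61.9° gives CR at 146.0° from the x-axis; with |CR| = 23.8, R = (0.8073, 17.64). ∠CRB = 121.3° gives RB at -155.3° from the x-axis; with |RB| = 8.6, B = (-7.006, 14.04). Then |JB| = |B − J| = 15.69.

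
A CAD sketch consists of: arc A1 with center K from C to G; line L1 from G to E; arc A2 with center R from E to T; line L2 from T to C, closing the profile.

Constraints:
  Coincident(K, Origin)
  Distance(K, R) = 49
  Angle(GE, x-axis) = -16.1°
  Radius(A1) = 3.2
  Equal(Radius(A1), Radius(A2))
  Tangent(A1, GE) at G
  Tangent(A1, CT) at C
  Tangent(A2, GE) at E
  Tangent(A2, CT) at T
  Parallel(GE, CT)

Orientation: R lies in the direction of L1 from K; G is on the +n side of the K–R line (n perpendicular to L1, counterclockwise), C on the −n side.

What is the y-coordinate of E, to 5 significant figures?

-10.514

Tangency of A1 to both parallel lines with radius 3.2 puts G and C at K ± 3.2·n: G = (0.88741, 3.0745), C = (-0.88741, -3.0745). Equal radii place E and T the same way about R: E = R + 3.2·n = (47.966, -10.514), T = R − 3.2·n = (46.191, -16.663). So E.y = -10.514.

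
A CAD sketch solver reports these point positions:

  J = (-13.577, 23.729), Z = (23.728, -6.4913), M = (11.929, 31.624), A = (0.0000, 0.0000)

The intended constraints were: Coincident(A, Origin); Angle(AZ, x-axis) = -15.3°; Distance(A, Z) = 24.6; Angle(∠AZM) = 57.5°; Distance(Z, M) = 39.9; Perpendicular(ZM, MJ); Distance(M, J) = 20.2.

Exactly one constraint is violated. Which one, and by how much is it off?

Distance(M, J) = 20.2 — off by 6.50.

A = (0.00, 0.00) ✓; AZ at -15.30° ✓; |AZ| = 24.60 ✓; ∠AZM = 57.50° ✓; |ZM| = 39.90 ✓; ∠(ZM, MJ) = 90.00° ✓; |MJ| = 26.70 ✗.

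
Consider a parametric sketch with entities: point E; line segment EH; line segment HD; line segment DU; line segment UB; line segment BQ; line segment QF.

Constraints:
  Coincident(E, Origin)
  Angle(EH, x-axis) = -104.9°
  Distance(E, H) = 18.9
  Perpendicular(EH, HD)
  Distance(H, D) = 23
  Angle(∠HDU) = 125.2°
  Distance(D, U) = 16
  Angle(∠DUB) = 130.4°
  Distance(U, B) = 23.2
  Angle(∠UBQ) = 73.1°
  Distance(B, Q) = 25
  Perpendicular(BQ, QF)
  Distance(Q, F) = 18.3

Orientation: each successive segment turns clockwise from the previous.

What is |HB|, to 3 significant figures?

44.3

∠HDU = 125.2° gives DU at 110° from the x-axis; with |DU| = 16.0, U = (-32.6, 2.66). ∠DUB = 130.4° gives UB at 60.7° from the x-axis; with |UB| = 23.2, B = (-21.3, 22.9). Then |HB| = |B − H| = 44.3.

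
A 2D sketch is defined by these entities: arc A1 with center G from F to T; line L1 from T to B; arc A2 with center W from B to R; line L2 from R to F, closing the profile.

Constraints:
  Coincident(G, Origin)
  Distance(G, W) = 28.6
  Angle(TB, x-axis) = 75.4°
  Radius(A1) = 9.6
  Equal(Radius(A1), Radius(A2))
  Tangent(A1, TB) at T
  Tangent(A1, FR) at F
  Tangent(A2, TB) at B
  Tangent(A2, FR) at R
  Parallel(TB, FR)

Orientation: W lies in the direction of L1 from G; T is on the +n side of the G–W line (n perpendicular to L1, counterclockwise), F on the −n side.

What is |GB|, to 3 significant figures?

30.2

The slot axis is L1's direction at 75.4°, so u = (cos 75.4°, sin 75.4°) = (0.252, 0.968) and n = (−sin 75.4°, cos 75.4°) = (-0.968, 0.252). G is at the origin and W lies 28.6 along u from G, so W = 28.6·u = (7.21, 27.7). Tangency of A1 to both parallel lines with radius 9.6 puts T and F at G ± 9.6·n: T = (-9.29, 2.42), F = (9.29, -2.42). Equal radii place B and R the same way about W: B = W + 9.6·n = (-2.08, 30.1), R = W − 9.6·n = (16.5, 25.3). Then |GB| = |B − G| = 30.2.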